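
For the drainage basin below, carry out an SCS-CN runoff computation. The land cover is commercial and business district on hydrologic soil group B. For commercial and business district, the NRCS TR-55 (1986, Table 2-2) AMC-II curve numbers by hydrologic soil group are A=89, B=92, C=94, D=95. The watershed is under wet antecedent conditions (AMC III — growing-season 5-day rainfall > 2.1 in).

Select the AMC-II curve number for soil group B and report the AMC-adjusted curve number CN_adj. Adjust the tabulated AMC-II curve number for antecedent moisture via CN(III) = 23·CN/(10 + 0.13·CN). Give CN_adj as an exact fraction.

NRCS table: commercial and business district, soil group B → CN(II) = 92
Adjust CN=92 to AMC III: 23·92/(10 + 0.13·92) → 2116 ÷ (549/25) = 52900/549 ≈ 96.357

CN_adj = 52900/549 ≈ 96.357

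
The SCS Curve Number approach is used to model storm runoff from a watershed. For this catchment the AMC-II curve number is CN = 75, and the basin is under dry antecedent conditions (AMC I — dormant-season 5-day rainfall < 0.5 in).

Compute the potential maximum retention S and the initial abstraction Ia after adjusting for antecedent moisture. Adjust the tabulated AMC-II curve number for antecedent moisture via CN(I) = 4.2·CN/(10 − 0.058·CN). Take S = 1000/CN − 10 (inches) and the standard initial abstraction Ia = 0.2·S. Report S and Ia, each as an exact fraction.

S = 500/63 in ≈ 7.937 in; Ia = 100/63 in ≈ 1.587 in

Dry (AMC I): CN(I) = 4.2·75/(10 − 0.058·75) = 315/(113/20) = 6300/113 ≈ 55.752
Retention S: 1000/CN − 10 with CN=55.752 → S = 500/63 ≈ 7.937 in
Ia = 0.2·(500/63) = 100/63 in ≈ 1.587 in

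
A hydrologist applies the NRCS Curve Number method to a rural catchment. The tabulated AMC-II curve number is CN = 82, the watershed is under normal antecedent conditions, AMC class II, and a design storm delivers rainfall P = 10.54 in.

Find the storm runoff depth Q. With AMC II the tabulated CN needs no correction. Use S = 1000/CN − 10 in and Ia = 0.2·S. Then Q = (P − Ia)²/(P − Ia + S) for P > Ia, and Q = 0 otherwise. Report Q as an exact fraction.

Q = 428779849/51674350 in ≈ 8.298 in

CN(II) = 82; AMC II needs no correction.
Retention S: 1000/CN − 10 with CN=82.000 → S = 90/41 ≈ 2.195 in
Ia = 0.2·(90/41) = 18/41 in ≈ 0.439 in
Excess rainfall: 10.540 − 0.439 = 10.101 in; P > Ia so Q > 0
Q: (20707/2050)² ÷ (25207/2050) = 428779849/51674350 in (≈ 8.298 in)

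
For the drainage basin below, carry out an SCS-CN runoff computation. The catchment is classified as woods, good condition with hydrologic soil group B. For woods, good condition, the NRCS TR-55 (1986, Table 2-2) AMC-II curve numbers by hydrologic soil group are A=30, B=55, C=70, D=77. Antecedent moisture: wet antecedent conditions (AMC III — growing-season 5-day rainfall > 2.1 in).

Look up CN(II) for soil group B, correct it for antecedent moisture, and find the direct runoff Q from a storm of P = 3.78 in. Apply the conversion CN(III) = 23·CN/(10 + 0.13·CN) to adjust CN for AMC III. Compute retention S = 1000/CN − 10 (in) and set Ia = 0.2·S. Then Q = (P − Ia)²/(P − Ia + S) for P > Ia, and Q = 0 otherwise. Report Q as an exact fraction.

Q = 167417721/117809450 in ≈ 1.421 in

NRCS table: woods, good condition, soil group B → CN(II) = 55
Adjust CN=55 to AMC III: 23·55/(10 + 0.13·55) → 1265 ÷ (343/20) = 25300/343 ≈ 73.761
S = 1000/(25300/343) − 10 = 900/253 in ≈ 3.557 in
Initial abstraction Ia = S/5 = (900/253)/5 = 180/253 ≈ 0.711 in
Since P=3.780 > Ia=0.711: effective rainfall P−Ia = 38817/12650 in
Q = (38817/12650)²/((38817/12650) + 900/253) = (1506759489/160022500)/(83817/12650) = 167417721/117809450 in ≈ 1.421 in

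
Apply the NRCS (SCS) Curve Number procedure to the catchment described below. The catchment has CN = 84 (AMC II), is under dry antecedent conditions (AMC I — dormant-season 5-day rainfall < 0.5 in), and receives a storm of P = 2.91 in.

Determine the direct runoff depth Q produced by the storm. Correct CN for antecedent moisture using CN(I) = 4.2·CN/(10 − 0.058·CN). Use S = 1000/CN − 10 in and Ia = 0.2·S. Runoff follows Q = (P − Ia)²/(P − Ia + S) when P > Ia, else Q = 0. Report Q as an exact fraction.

Adjust CN=84 to AMC I: 4.2·84/(10 − 0.058·84) → (1764/5) ÷ (641/125) = 44100/641 ≈ 68.799
Max retention: S = 1000/(44100/641) − 10 = 2000/441 in (≈ 4.535 in)
Initial abstraction Ia = S/5 = (2000/441)/5 = 400/441 ≈ 0.907 in
Excess rainfall: 2.910 − 0.907 = 2.003 in; P > Ia so Q > 0
Q: (88331/44100)² ÷ (288331/44100) = 7802365561/12715397100 in (≈ 0.614 in)

Q = 7802365561/12715397100 in ≈ 0.614 in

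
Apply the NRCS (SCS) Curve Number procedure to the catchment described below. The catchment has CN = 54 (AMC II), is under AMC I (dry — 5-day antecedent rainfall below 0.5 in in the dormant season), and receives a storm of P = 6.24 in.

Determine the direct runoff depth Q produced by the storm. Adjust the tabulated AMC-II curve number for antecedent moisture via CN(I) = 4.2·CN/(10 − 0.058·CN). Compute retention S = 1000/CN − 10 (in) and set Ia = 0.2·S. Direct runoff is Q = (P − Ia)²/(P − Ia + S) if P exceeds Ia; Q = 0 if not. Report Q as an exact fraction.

CN(I) from CN(II)=54: (4.2·54)/(10 − 0.058·54) = 56700/1717 ≈ 33.023
Retention S: 1000/CN − 10 with CN=33.023 → S = 11500/567 ≈ 20.282 in
Initial abstraction Ia = S/5 = (11500/567)/5 = 2300/567 ≈ 4.056 in
P − Ia = 6.240 − 4.056 = 30952/14175 ≈ 2.184 in (> 0, runoff occurs)
Runoff Q = (P−Ia)²/(P−Ia+S) = (2.184)²/(2.184+20.282) = 239506576/1128514275 ≈ 0.212 in

Q = 239506576/1128514275 in ≈ 0.212 in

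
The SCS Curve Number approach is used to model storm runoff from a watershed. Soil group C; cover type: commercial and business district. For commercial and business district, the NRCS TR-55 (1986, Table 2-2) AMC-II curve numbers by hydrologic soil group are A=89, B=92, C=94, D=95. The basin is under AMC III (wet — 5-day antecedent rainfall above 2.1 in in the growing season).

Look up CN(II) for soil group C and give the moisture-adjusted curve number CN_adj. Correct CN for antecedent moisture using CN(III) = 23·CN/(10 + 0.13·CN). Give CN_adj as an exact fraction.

NRCS table: commercial and business district, soil group C → CN(II) = 94
Wet (AMC III): CN(III) = 23·94/(10 + 0.13·94) = 2162/(1111/50) = 108100/1111 ≈ 97.300

CN_adj = 108100/1111 ≈ 97.300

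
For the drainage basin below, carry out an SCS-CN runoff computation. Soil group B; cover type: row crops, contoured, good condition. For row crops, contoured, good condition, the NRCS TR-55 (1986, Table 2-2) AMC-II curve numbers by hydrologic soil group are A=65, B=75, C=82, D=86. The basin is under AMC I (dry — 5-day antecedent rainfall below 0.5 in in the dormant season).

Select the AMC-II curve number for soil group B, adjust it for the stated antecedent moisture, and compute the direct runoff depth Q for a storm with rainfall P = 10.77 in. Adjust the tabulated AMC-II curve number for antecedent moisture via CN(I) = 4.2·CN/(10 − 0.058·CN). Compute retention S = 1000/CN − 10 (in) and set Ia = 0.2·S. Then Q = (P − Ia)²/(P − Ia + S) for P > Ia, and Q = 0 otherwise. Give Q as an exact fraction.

Q = 3346738201/679461300 in ≈ 4.926 in

NRCS table: row crops, contoured, good condition, soil group B → CN(II) = 75
Adjust CN=75 to AMC I: 4.2·75/(10 − 0.058·75) → 315 ÷ (113/20) = 6300/113 ≈ 55.752
Retention S: 1000/CN − 10 with CN=55.752 → S = 500/63 ≈ 7.937 in
Ia = 0.2·(500/63) = 100/63 in ≈ 1.587 in
Since P=10.770 > Ia=1.587: effective rainfall P−Ia = 57851/6300 in
Q: (57851/6300)² ÷ (107851/6300) = 3346738201/679461300 in (≈ 4.926 in)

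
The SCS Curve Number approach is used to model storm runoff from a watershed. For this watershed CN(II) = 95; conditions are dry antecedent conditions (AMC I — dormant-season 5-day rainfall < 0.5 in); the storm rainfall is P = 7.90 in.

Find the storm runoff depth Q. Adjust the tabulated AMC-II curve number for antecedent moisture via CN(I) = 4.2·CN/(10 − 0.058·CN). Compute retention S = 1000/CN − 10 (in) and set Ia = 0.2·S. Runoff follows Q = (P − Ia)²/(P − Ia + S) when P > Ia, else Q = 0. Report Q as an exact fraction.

CN(I) from CN(II)=95: (4.2·95)/(10 − 0.058·95) = 39900/449 ≈ 88.864
S = 1000/(39900/449) − 10 = 500/399 in ≈ 1.253 in
Ia = 0.2·(500/399) = 100/399 in ≈ 0.251 in
Since P=7.900 > Ia=0.251: effective rainfall P−Ia = 30521/3990 in
Runoff Q = (P−Ia)²/(P−Ia+S) = (7.649)²/(7.649+1.253) = 931531441/141728790 ≈ 6.573 in

Q = 931531441/141728790 in ≈ 6.573 in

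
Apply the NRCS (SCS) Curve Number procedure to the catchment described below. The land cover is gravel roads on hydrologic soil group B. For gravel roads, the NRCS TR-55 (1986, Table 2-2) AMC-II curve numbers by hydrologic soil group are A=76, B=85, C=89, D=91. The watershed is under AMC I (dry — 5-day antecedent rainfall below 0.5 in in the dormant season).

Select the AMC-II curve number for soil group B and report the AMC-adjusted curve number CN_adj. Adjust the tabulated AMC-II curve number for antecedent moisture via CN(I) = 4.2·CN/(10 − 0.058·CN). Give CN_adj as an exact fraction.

NRCS table: gravel roads, soil group B → CN(II) = 85
Dry (AMC I): CN(I) = 4.2·85/(10 − 0.058·85) = 357/(507/100) = 11900/169 ≈ 70.414

CN_adj = 11900/169 ≈ 70.414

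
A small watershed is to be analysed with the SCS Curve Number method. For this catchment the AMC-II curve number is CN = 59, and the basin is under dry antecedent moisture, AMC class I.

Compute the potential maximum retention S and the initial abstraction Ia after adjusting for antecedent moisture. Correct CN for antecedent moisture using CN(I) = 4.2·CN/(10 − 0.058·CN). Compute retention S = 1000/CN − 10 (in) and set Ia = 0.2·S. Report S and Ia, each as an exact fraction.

S = 20500/1239 in ≈ 16.546 in; Ia = 4100/1239 in ≈ 3.309 in

CN(I) from CN(II)=59: (4.2·59)/(10 − 0.058·59) = 123900/3289 ≈ 37.671
S = 1000/(123900/3289) − 10 = 20500/1239 in ≈ 16.546 in
Initial abstraction Ia = S/5 = (20500/1239)/5 = 4100/1239 ≈ 3.309 in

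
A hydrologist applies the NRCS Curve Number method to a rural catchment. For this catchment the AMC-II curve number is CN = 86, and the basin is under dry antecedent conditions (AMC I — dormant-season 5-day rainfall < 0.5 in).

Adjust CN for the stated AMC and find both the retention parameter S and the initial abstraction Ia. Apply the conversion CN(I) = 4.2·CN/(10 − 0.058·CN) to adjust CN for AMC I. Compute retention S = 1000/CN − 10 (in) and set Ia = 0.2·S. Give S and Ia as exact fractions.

Dry (AMC I): CN(I) = 4.2·86/(10 − 0.058·86) = (1806/5)/(1253/250) = 12900/179 ≈ 72.067
S = 1000/(12900/179) − 10 = 500/129 in ≈ 3.876 in
Initial abstraction Ia = S/5 = (500/129)/5 = 100/129 ≈ 0.775 in

S = 500/129 in ≈ 3.876 in; Ia = 100/129 in ≈ 0.775 in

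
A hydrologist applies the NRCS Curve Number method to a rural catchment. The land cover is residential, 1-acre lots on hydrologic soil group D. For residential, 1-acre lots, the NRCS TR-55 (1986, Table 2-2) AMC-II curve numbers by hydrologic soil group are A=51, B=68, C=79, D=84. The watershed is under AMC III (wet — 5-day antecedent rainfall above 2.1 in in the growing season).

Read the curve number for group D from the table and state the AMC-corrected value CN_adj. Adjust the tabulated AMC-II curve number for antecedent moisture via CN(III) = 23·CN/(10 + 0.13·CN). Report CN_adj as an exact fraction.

CN_adj = 48300/523 ≈ 92.352

NRCS table: residential, 1-acre lots, soil group D → CN(II) = 84
Adjust CN=84 to AMC III: 23·84/(10 + 0.13·84) → 1932 ÷ (523/25) = 48300/523 ≈ 92.352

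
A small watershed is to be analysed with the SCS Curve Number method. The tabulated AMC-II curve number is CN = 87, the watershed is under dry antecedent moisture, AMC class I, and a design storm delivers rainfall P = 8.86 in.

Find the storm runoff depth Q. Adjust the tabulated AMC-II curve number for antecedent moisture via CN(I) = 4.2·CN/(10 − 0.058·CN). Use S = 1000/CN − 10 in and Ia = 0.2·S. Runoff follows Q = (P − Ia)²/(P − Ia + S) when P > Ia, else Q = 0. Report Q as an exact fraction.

Q = 554073298321/97686127350 in ≈ 5.672 in

CN(I) from CN(II)=87: (4.2·87)/(10 − 0.058·87) = 182700/2477 ≈ 73.759
S = 1000/(182700/2477) − 10 = 6500/1827 in ≈ 3.558 in
Ia = 0.2S: 0.2·3.558 = 0.712 in (exactly 1300/1827)
Since P=8.860 > Ia=0.712: effective rainfall P−Ia = 744361/91350 in
Q = (744361/91350)²/((744361/91350) + 6500/1827) = (554073298321/8344822500)/(1069361/91350) = 554073298321/97686127350 in ≈ 5.672 in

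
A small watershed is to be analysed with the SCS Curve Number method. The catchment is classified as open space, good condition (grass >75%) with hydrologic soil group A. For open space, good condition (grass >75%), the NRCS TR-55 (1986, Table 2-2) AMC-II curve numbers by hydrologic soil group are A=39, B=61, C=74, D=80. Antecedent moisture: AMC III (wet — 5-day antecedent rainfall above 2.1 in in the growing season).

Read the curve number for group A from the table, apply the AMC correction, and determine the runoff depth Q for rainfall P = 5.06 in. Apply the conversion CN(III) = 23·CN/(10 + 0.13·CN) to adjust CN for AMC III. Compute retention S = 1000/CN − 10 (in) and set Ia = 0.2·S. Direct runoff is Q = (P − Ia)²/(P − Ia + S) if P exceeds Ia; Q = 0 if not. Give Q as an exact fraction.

Q = 27536415481/21121703850 in ≈ 1.304 in

NRCS table: open space, good condition (grass >75%), soil group A → CN(II) = 39
CN(III) from CN(II)=39: (23·39)/(10 + 0.13·39) = 89700/1507 ≈ 59.522
Max retention: S = 1000/(89700/1507) − 10 = 6100/897 in (≈ 6.800 in)
Initial abstraction Ia = S/5 = (6100/897)/5 = 1220/897 ≈ 1.360 in
Excess rainfall: 5.060 − 1.360 = 3.700 in; P > Ia so Q > 0
Q: (165941/44850)² ÷ (470941/44850) = 27536415481/21121703850 in (≈ 1.304 in)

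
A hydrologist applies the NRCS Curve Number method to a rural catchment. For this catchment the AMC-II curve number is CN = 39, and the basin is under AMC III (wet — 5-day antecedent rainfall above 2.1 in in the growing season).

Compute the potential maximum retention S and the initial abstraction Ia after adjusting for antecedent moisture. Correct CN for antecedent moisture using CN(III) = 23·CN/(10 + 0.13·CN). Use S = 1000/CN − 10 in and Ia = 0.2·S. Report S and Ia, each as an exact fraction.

Wet (AMC III): CN(III) = 23·39/(10 + 0.13·39) = 897/(1507/100) = 89700/1507 ≈ 59.522
Max retention: S = 1000/(89700/1507) − 10 = 6100/897 in (≈ 6.800 in)
Ia = 0.2·(6100/897) = 1220/897 in ≈ 1.360 in

S = 6100/897 in ≈ 6.800 in; Ia = 1220/897 in ≈ 1.360 in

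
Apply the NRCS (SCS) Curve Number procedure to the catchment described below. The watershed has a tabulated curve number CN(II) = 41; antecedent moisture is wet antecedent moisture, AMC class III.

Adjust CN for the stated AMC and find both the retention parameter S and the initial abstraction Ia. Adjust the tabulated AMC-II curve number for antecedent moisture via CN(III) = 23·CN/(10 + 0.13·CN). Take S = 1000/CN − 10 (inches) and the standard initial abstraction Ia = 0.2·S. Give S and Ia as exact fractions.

Wet (AMC III): CN(III) = 23·41/(10 + 0.13·41) = 943/(1533/100) = 94300/1533 ≈ 61.513
Retention S: 1000/CN − 10 with CN=61.513 → S = 5900/943 ≈ 6.257 in
Ia = 0.2·(5900/943) = 1180/943 in ≈ 1.251 in

S = 5900/943 in ≈ 6.257 in; Ia = 1180/943 in ≈ 1.251 in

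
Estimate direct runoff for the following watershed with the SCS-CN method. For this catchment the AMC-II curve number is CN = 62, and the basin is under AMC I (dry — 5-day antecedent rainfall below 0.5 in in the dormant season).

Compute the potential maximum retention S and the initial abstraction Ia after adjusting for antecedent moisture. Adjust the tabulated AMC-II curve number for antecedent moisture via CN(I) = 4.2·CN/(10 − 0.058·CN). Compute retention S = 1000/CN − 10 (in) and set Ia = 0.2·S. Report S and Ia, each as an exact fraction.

CN(I) from CN(II)=62: (4.2·62)/(10 − 0.058·62) = 65100/1601 ≈ 40.662
S = 1000/(65100/1601) − 10 = 9500/651 in ≈ 14.593 in
Initial abstraction Ia = S/5 = (9500/651)/5 = 1900/651 ≈ 2.919 in

S = 9500/651 in ≈ 14.593 in; Ia = 1900/651 in ≈ 2.919 in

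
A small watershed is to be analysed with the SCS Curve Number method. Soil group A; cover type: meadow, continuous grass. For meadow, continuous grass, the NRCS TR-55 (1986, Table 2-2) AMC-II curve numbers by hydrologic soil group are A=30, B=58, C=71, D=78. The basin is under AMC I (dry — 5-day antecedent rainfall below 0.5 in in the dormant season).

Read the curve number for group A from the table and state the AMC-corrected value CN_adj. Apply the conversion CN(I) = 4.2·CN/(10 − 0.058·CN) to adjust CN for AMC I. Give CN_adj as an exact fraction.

CN_adj = 900/59 ≈ 15.254

NRCS table: meadow, continuous grass, soil group A → CN(II) = 30
Dry (AMC I): CN(I) = 4.2·30/(10 − 0.058·30) = 126/(413/50) = 900/59 ≈ 15.254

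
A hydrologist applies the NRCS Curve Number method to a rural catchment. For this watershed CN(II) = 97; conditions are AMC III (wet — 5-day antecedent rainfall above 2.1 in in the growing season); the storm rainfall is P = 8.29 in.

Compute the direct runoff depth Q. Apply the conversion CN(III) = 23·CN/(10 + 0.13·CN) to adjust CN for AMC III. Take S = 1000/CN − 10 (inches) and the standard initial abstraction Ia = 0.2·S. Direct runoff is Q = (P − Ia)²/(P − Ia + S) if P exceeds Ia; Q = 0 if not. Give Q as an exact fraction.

CN(III) from CN(II)=97: (23·97)/(10 + 0.13·97) = 223100/2261 ≈ 98.673
Max retention: S = 1000/(223100/2261) − 10 = 300/2231 in (≈ 0.134 in)
Ia = 0.2S: 0.2·0.134 = 0.027 in (exactly 60/2231)
Excess rainfall: 8.290 − 0.027 = 8.263 in; P > Ia so Q > 0
Q: (1843499/223100)² ÷ (1873499/223100) = 3398488563001/417977626900 in (≈ 8.131 in)

Q = 3398488563001/417977626900 in ≈ 8.131 in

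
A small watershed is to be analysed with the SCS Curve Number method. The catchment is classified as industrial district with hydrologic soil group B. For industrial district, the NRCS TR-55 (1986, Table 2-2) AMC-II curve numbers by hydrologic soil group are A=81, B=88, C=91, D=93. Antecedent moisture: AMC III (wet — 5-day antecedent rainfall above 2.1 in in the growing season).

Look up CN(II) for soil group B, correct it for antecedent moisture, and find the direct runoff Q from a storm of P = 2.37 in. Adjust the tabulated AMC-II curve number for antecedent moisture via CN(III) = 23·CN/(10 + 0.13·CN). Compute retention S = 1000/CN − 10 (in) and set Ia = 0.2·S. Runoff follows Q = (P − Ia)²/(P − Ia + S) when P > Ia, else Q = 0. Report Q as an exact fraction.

Q = 1081518507/606871100 in ≈ 1.782 in

NRCS table: industrial district, soil group B → CN(II) = 88
Adjust CN=88 to AMC III: 23·88/(10 + 0.13·88) → 2024 ÷ (536/25) = 6325/67 ≈ 94.403
S = 1000/(6325/67) − 10 = 150/253 in ≈ 0.593 in
Ia = 0.2·(150/253) = 30/253 in ≈ 0.119 in
P − Ia = 2.370 − 0.119 = 56961/25300 ≈ 2.251 in (> 0, runoff occurs)
Q = (56961/25300)²/((56961/25300) + 150/253) = (3244555521/640090000)/(71961/25300) = 1081518507/606871100 in ≈ 1.782 in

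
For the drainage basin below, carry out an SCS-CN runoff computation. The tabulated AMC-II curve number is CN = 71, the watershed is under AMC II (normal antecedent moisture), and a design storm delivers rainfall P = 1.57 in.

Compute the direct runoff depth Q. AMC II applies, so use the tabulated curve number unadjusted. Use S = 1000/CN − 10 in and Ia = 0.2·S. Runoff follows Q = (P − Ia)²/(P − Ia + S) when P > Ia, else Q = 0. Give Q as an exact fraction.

CN(II) = 71; AMC II needs no correction.
Max retention: S = 1000/71 − 10 = 290/71 in (≈ 4.085 in)
Initial abstraction Ia = S/5 = (290/71)/5 = 58/71 ≈ 0.817 in
Since P=1.570 > Ia=0.817: effective rainfall P−Ia = 5347/7100 in
Q = (5347/7100)²/((5347/7100) + 290/71) = (28590409/50410000)/(34347/7100) = 28590409/243863700 in ≈ 0.117 in

Q = 28590409/243863700 in ≈ 0.117 in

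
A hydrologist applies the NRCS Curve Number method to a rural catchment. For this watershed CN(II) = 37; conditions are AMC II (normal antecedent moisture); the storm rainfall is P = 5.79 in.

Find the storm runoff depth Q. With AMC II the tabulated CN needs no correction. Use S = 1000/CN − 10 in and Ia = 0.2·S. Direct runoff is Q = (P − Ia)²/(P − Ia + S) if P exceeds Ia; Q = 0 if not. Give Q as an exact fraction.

Average conditions: CN = 37 (no AMC adjustment).
Max retention: S = 1000/37 − 10 = 630/37 in (≈ 17.027 in)
Ia = 0.2S: 0.2·17.027 = 3.405 in (exactly 126/37)
Since P=5.790 > Ia=3.405: effective rainfall P−Ia = 8823/3700 in
Runoff Q = (P−Ia)²/(P−Ia+S) = (2.385)²/(2.385+17.027) = 25948443/88581700 ≈ 0.293 in

Q = 25948443/88581700 in ≈ 0.293 in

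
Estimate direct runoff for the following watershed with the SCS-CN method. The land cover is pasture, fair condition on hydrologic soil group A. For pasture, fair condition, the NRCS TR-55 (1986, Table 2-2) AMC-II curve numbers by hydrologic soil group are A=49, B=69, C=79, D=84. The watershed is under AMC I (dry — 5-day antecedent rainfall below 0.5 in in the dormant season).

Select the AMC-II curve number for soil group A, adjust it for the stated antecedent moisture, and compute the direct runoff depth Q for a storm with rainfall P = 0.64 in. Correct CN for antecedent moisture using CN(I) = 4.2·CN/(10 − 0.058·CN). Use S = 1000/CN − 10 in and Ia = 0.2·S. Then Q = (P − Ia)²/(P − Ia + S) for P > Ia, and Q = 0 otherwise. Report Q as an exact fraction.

Q = 0 in ≈ 0.000 in

NRCS table: pasture, fair condition, soil group A → CN(II) = 49
Dry (AMC I): CN(I) = 4.2·49/(10 − 0.058·49) = (1029/5)/(3579/500) = 34300/1193 ≈ 28.751
S = 1000/(34300/1193) − 10 = 8500/343 in ≈ 24.781 in
Ia = 0.2·(8500/343) = 1700/343 in ≈ 4.956 in
P = 0.640 ≤ Ia = 4.956 in: entire storm abstracted, Q = 0.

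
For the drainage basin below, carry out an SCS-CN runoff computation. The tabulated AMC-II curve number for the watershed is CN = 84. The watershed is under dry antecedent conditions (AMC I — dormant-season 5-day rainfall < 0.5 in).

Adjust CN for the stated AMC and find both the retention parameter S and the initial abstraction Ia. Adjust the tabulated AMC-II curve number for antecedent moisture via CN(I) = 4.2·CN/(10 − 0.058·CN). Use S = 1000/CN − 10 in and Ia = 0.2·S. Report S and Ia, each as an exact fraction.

Adjust CN=84 to AMC I: 4.2·84/(10 − 0.058·84) → (1764/5) ÷ (641/125) = 44100/641 ≈ 68.799
Retention S: 1000/CN − 10 with CN=68.799 → S = 2000/441 ≈ 4.535 in
Ia = 0.2·(2000/441) = 400/441 in ≈ 0.907 in

S = 2000/441 in ≈ 4.535 in; Ia = 400/441 in ≈ 0.907 in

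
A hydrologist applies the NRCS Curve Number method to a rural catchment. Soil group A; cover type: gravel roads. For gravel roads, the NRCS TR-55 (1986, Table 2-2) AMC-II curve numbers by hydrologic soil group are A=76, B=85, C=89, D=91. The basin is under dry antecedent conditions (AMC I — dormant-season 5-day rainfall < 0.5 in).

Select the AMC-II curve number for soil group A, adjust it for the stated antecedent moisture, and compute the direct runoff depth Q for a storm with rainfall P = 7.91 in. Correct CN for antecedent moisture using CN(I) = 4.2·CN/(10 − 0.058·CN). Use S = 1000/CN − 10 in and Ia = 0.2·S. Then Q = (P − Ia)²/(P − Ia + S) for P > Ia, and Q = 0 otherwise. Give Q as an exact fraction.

Q = 7259551209/2463199900 in ≈ 2.947 in

NRCS table: gravel roads, soil group A → CN(II) = 76
Adjust CN=76 to AMC I: 4.2·76/(10 − 0.058·76) → (1596/5) ÷ (699/125) = 13300/233 ≈ 57.082
S = 1000/(13300/233) − 10 = 1000/133 in ≈ 7.519 in
Ia = 0.2S: 0.2·7.519 = 1.504 in (exactly 200/133)
Excess rainfall: 7.910 − 1.504 = 6.406 in; P > Ia so Q > 0
Q = (85203/13300)²/((85203/13300) + 1000/133) = (7259551209/176890000)/(185203/13300) = 7259551209/2463199900 in ≈ 2.947 in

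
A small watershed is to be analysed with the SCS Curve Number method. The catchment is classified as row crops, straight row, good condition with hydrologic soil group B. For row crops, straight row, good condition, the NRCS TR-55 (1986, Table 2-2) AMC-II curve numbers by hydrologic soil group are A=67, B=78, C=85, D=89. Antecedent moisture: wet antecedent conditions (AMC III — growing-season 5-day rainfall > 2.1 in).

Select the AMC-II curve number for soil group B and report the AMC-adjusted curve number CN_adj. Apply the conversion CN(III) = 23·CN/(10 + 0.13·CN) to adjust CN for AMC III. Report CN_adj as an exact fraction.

CN_adj = 89700/1007 ≈ 89.076

NRCS table: row crops, straight row, good condition, soil group B → CN(II) = 78
CN(III) from CN(II)=78: (23·78)/(10 + 0.13·78) = 89700/1007 ≈ 89.076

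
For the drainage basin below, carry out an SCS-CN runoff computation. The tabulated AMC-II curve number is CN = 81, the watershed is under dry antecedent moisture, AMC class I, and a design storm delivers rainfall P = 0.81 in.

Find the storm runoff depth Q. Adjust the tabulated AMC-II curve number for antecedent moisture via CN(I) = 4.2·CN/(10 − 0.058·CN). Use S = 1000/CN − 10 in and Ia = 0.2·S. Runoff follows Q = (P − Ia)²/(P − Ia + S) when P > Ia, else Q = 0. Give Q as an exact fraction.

Q = 0 in ≈ 0.000 in

CN(I) from CN(II)=81: (4.2·81)/(10 − 0.058·81) = 170100/2651 ≈ 64.164
Retention S: 1000/CN − 10 with CN=64.164 → S = 9500/1701 ≈ 5.585 in
Ia = 0.2·(9500/1701) = 1900/1701 in ≈ 1.117 in
P = 0.810 ≤ Ia = 1.117 in: entire storm abstracted, Q = 0.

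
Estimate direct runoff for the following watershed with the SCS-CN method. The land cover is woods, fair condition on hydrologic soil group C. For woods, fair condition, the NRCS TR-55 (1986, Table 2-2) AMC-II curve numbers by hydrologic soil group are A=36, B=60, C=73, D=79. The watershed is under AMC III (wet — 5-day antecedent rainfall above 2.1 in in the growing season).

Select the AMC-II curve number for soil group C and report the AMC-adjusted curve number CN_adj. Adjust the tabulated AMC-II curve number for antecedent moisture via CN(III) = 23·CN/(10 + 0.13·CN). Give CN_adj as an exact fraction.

CN_adj = 167900/1949 ≈ 86.147

NRCS table: woods, fair condition, soil group C → CN(II) = 73
CN(III) from CN(II)=73: (23·73)/(10 + 0.13·73) = 167900/1949 ≈ 86.147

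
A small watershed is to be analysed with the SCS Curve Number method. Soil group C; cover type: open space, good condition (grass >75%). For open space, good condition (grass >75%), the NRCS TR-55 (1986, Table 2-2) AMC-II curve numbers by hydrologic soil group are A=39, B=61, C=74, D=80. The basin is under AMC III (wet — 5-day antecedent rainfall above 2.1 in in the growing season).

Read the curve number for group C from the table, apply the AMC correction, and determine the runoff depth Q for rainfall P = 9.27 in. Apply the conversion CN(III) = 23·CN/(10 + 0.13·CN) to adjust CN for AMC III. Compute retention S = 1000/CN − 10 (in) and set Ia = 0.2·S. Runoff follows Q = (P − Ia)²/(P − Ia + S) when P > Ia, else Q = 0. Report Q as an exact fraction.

NRCS table: open space, good condition (grass >75%), soil group C → CN(II) = 74
Wet (AMC III): CN(III) = 23·74/(10 + 0.13·74) = 1702/(981/50) = 85100/981 ≈ 86.748
Retention S: 1000/CN − 10 with CN=86.748 → S = 1300/851 ≈ 1.528 in
Ia = 0.2S: 0.2·1.528 = 0.306 in (exactly 260/851)
Since P=9.270 > Ia=0.306: effective rainfall P−Ia = 762877/85100 in
Q: (762877/85100)² ÷ (892877/85100) = 581981317129/75983832700 in (≈ 7.659 in)

Q = 581981317129/75983832700 in ≈ 7.659 in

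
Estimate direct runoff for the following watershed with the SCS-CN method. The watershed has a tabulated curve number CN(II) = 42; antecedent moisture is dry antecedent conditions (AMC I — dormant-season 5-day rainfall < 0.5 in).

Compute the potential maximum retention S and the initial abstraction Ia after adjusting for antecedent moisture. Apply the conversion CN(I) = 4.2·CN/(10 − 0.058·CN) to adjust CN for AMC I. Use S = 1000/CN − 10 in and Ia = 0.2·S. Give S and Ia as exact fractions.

CN(I) from CN(II)=42: (4.2·42)/(10 − 0.058·42) = 44100/1891 ≈ 23.321
S = 1000/(44100/1891) − 10 = 14500/441 in ≈ 32.880 in
Ia = 0.2·(14500/441) = 2900/441 in ≈ 6.576 in

S = 14500/441 in ≈ 32.880 in; Ia = 2900/441 in ≈ 6.576 in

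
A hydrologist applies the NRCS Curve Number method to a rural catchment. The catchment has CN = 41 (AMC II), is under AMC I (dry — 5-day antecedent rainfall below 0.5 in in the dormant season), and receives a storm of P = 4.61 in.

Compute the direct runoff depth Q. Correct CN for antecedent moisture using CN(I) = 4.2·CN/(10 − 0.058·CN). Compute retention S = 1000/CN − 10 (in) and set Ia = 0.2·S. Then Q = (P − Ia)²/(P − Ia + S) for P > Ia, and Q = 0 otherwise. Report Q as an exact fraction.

Adjust CN=41 to AMC I: 4.2·41/(10 − 0.058·41) → (861/5) ÷ (3811/500) = 86100/3811 ≈ 22.592
S = 1000/(86100/3811) − 10 = 29500/861 in ≈ 34.262 in
Initial abstraction Ia = S/5 = (29500/861)/5 = 5900/861 ≈ 6.852 in
P = 4.610 ≤ Ia = 6.852 in: entire storm abstracted, Q = 0.

Q = 0 in ≈ 0.000 in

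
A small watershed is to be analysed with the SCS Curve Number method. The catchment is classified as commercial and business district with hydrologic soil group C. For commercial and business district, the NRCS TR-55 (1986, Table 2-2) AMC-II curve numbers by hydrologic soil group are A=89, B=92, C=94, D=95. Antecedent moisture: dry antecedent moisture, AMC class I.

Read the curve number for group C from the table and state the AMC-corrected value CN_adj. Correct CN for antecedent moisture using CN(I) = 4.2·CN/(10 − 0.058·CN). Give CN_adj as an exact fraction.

NRCS table: commercial and business district, soil group C → CN(II) = 94
CN(I) from CN(II)=94: (4.2·94)/(10 − 0.058·94) = 32900/379 ≈ 86.807

CN_adj = 32900/379 ≈ 86.807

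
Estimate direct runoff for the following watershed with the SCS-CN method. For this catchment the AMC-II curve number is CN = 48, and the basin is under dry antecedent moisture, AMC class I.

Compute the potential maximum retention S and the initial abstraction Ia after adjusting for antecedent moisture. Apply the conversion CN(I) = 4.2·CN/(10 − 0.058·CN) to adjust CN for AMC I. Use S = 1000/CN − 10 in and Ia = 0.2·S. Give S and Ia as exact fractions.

Adjust CN=48 to AMC I: 4.2·48/(10 − 0.058·48) → (1008/5) ÷ (902/125) = 12600/451 ≈ 27.938
Retention S: 1000/CN − 10 with CN=27.938 → S = 1625/63 ≈ 25.794 in
Ia = 0.2·(1625/63) = 325/63 in ≈ 5.159 in

S = 1625/63 in ≈ 25.794 in; Ia = 325/63 in ≈ 5.159 in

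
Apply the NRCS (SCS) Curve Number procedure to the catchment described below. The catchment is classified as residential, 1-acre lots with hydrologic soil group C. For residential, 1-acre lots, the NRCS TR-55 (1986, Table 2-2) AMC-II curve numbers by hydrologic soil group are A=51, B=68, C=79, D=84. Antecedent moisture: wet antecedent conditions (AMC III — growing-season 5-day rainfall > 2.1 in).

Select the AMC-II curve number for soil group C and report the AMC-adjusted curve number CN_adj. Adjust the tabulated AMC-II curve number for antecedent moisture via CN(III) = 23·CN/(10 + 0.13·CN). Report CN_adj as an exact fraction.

CN_adj = 181700/2027 ≈ 89.640

NRCS table: residential, 1-acre lots, soil group C → CN(II) = 79
Wet (AMC III): CN(III) = 23·79/(10 + 0.13·79) = 1817/(2027/100) = 181700/2027 ≈ 89.640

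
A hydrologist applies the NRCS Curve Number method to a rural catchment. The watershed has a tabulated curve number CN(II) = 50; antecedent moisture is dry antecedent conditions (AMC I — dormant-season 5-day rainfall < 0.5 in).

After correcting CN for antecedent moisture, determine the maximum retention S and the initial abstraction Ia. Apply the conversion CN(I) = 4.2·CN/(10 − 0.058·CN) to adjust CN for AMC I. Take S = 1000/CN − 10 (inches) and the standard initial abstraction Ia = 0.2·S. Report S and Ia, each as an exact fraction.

CN(I) from CN(II)=50: (4.2·50)/(10 − 0.058·50) = 2100/71 ≈ 29.577
S = 1000/(2100/71) − 10 = 500/21 in ≈ 23.810 in
Ia = 0.2·(500/21) = 100/21 in ≈ 4.762 in

S = 500/21 in ≈ 23.810 in; Ia = 100/21 in ≈ 4.762 in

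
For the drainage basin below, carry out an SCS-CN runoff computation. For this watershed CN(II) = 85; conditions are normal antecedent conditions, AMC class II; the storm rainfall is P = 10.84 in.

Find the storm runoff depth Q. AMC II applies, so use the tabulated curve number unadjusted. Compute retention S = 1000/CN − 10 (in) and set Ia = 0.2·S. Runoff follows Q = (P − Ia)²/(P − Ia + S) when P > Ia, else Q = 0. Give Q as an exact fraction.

Q = 19864849/2212975 in ≈ 8.977 in

Average conditions: CN = 85 (no AMC adjustment).
Retention S: 1000/CN − 10 with CN=85.000 → S = 30/17 ≈ 1.765 in
Ia = 0.2S: 0.2·1.765 = 0.353 in (exactly 6/17)
P − Ia = 10.840 − 0.353 = 4457/425 ≈ 10.487 in (> 0, runoff occurs)
Runoff Q = (P−Ia)²/(P−Ia+S) = (10.487)²/(10.487+1.765) = 19864849/2212975 ≈ 8.977 in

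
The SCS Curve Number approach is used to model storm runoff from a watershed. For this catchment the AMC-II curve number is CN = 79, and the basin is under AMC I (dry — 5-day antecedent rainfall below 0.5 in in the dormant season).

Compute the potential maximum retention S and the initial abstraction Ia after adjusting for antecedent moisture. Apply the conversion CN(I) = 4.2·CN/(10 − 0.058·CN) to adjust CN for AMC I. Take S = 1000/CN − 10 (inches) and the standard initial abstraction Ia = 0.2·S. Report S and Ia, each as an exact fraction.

CN(I) from CN(II)=79: (4.2·79)/(10 − 0.058·79) = 7900/129 ≈ 61.240
S = 1000/(7900/129) − 10 = 500/79 in ≈ 6.329 in
Ia = 0.2·(500/79) = 100/79 in ≈ 1.266 in

S = 500/79 in ≈ 6.329 in; Ia = 100/79 in ≈ 1.266 in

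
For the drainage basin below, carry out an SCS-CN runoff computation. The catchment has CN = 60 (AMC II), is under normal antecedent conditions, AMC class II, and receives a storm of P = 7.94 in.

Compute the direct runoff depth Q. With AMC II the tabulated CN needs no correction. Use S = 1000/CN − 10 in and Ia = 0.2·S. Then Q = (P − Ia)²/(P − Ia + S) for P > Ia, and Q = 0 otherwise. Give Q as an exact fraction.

Q = 982081/298650 in ≈ 3.288 in

Average conditions: CN = 60 (no AMC adjustment).
Retention S: 1000/CN − 10 with CN=60.000 → S = 20/3 ≈ 6.667 in
Ia = 0.2·(20/3) = 4/3 in ≈ 1.333 in
Since P=7.940 > Ia=1.333: effective rainfall P−Ia = 991/150 in
Q: (991/150)² ÷ (1991/150) = 982081/298650 in (≈ 3.288 in)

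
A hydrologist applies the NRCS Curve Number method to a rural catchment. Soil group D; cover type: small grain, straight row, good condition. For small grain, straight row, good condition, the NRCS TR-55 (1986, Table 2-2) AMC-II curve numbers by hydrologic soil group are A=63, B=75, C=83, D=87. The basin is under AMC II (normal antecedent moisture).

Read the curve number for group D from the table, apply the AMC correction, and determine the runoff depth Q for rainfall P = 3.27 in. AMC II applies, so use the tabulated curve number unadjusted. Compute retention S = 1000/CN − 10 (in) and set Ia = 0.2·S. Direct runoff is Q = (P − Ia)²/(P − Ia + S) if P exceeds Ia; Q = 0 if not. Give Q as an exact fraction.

Q = 668170801/337986300 in ≈ 1.977 in

NRCS table: small grain, straight row, good condition, soil group D → CN(II) = 87
Average conditions: CN = 87 (no AMC adjustment).
S = 1000/87 − 10 = 130/87 in ≈ 1.494 in
Initial abstraction Ia = S/5 = (130/87)/5 = 26/87 ≈ 0.299 in
Since P=3.270 > Ia=0.299: effective rainfall P−Ia = 25849/8700 in
Runoff Q = (P−Ia)²/(P−Ia+S) = (2.971)²/(2.971+1.494) = 668170801/337986300 ≈ 1.977 in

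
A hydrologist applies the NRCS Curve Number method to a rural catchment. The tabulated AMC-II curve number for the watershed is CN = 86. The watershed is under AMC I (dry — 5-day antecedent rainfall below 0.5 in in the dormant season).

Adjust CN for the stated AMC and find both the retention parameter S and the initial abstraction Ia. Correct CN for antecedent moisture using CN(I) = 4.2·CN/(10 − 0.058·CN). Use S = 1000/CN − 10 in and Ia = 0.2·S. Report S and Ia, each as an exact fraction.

CN(I) from CN(II)=86: (4.2·86)/(10 − 0.058·86) = 12900/179 ≈ 72.067
S = 1000/(12900/179) − 10 = 500/129 in ≈ 3.876 in
Ia = 0.2S: 0.2·3.876 = 0.775 in (exactly 100/129)

S = 500/129 in ≈ 3.876 in; Ia = 100/129 in ≈ 0.775 in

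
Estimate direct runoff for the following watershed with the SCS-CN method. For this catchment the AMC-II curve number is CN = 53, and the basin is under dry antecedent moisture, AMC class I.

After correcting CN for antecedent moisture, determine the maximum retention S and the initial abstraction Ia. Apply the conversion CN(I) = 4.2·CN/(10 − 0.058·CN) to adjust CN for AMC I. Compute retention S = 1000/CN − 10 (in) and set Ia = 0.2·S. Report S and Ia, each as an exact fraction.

Dry (AMC I): CN(I) = 4.2·53/(10 − 0.058·53) = (1113/5)/(3463/500) = 111300/3463 ≈ 32.140
Retention S: 1000/CN − 10 with CN=32.140 → S = 23500/1113 ≈ 21.114 in
Ia = 0.2S: 0.2·21.114 = 4.223 in (exactly 4700/1113)

S = 23500/1113 in ≈ 21.114 in; Ia = 4700/1113 in ≈ 4.223 in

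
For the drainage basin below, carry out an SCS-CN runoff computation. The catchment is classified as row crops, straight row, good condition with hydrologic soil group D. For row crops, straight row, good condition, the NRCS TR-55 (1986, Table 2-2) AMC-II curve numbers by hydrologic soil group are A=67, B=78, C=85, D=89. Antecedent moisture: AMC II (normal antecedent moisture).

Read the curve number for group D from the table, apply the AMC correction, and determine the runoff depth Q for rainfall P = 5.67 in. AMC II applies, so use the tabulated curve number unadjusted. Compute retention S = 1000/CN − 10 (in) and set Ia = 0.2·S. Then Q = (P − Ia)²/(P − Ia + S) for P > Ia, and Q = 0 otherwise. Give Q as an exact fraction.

Q = 2329317169/527440700 in ≈ 4.416 in

NRCS table: row crops, straight row, good condition, soil group D → CN(II) = 89
Average conditions: CN = 89 (no AMC adjustment).
S = 1000/89 − 10 = 110/89 in ≈ 1.236 in
Ia = 0.2·(110/89) = 22/89 in ≈ 0.247 in
Excess rainfall: 5.670 − 0.247 = 5.423 in; P > Ia so Q > 0
Q: (48263/8900)² ÷ (59263/8900) = 2329317169/527440700 in (≈ 4.416 in)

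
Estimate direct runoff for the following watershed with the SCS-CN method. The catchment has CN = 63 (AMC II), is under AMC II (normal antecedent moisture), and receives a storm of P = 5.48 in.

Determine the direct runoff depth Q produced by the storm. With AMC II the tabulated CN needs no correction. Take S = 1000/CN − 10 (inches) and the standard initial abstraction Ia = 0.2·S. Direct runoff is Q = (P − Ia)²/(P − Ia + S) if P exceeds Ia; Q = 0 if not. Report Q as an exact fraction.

CN(II) = 63; AMC II needs no correction.
Max retention: S = 1000/63 − 10 = 370/63 in (≈ 5.873 in)
Initial abstraction Ia = S/5 = (370/63)/5 = 74/63 ≈ 1.175 in
P − Ia = 5.480 − 1.175 = 6781/1575 ≈ 4.305 in (> 0, runoff occurs)
Runoff Q = (P−Ia)²/(P−Ia+S) = (4.305)²/(4.305+5.873) = 45981961/25248825 ≈ 1.821 in

Q = 45981961/25248825 in ≈ 1.821 in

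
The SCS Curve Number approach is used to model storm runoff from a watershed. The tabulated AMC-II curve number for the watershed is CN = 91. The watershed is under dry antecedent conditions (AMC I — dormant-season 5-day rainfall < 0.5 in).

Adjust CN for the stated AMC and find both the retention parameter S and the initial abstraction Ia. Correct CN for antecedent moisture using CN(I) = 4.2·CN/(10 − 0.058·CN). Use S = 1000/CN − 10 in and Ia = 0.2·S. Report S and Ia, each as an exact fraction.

CN(I) from CN(II)=91: (4.2·91)/(10 − 0.058·91) = 63700/787 ≈ 80.940
Max retention: S = 1000/(63700/787) − 10 = 1500/637 in (≈ 2.355 in)
Ia = 0.2·(1500/637) = 300/637 in ≈ 0.471 in

S = 1500/637 in ≈ 2.355 in; Ia = 300/637 in ≈ 0.471 in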